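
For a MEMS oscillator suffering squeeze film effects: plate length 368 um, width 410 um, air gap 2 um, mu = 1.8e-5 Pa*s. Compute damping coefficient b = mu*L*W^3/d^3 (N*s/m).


Step 1: Convert to SI.
L = 368e-6 m, W = 410e-6 m, d = 2e-6 m
Step 2: W^3 = (410e-6)^3 = 6.89e-11 m^3
Step 3: d^3 = (2e-6)^3 = 8.00e-18 m^3
Step 4: b = 1.8e-5 * 368e-6 * 6.89e-11 / 8.00e-18
b = 5.71e-02 N*s/m


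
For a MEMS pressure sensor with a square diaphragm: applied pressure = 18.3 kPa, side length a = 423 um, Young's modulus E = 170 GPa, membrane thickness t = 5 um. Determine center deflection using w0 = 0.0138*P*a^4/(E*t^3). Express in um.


Step 1: Convert pressure to compatible units (E is in GPa, so P in GPa).
P = 18.3 kPa = 18.3e-6 GPa
Step 2: Compute numerator: 0.0138 * P * a^4.
a^4 = 423^4 = 32015587041
numerator = 0.0138 * 18.3e-6 * 32015587041 = 8.08522e+03
Step 3: Compute denominator: E * t^3 = 170 * 5^3 = 21250
Step 4: w0 = numerator / denominator = 8.08522e+03 / 21250 = 0.3805 um


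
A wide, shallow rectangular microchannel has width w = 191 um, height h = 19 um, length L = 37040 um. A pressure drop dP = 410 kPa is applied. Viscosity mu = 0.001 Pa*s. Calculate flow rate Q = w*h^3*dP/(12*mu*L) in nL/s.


Step 1: Convert all dimensions to SI (meters).
w = 191e-6 m, h = 19e-6 m, L = 37040e-6 m, dP = 410e3 Pa
Step 2: Q = w * h^3 * dP / (12 * mu * L)
Q = 191e-6 * (19e-6)^3 * 410e3 / (12 * 0.001 * 37040e-6) = 1.20844198e-09 m^3/s
Step 3: Convert Q from m^3/s to nL/s (1 m^3 = 1e12 nL, so multiply by 1e12).
Q = 1208.442 nL/s


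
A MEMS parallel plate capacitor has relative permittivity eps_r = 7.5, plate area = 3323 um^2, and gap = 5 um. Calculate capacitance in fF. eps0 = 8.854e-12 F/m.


Step 1: Convert area to m^2: A = 3323e-12 m^2
Step 2: Convert gap to m: d = 5e-6 m
Step 3: C = eps0 * eps_r * A / d
C = 8.854e-12 * 7.5 * 3323e-12 / 5e-6
Step 4: Convert to fF (multiply by 1e15).
C = 44.13 fF


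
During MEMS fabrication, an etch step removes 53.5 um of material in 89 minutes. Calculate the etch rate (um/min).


Step 1: Etch rate = depth / time
Step 2: rate = 53.5 / 89
rate = 0.601 um/min


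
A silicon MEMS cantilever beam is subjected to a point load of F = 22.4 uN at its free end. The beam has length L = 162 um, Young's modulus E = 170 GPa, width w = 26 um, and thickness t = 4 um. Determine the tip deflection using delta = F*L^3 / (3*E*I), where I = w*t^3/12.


Step 1: Calculate the second moment of area.
I = w * t^3 / 12 = 26 * 4^3 / 12 = 138.6667 um^4
Step 2: Convert E to consistent units (1 GPa = 1000 uN/um^2).
E = 170 GPa = 170000 uN/um^2
Step 3: Calculate tip deflection.
delta = F * L^3 / (3 * E * I)
delta = 22.4 * 162^3 / (3 * 170000 * 138.6667)
delta = 1.3466 um


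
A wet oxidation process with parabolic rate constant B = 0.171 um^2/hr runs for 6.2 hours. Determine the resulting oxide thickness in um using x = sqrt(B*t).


Step 1: Compute B*t = 0.171 * 6.2 = 1.0602
Step 2: x = sqrt(1.0602)
x = 1.03 um


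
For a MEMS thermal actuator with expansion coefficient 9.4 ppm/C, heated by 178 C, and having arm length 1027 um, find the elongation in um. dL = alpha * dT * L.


Step 1: Convert CTE: alpha = 9.4 ppm/C = 9.4e-6 /C
Step 2: dL = 9.4e-6 * 178 * 1027
dL = 1.7184 um


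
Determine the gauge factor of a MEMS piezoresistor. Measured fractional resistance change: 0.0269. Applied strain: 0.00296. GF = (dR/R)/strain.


Step 1: Identify values.
dR/R = 0.0269, strain = 0.00296
Step 2: GF = (dR/R) / strain = 0.0269 / 0.00296
GF = 9.1


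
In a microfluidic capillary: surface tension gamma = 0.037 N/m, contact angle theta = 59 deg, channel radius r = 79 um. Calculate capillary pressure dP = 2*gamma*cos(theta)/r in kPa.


Step 1: cos(59 deg) = 0.515
Step 2: Convert r to m: r = 79e-6 m
Step 3: dP = 2 * 0.037 * 0.515 / 79e-6 = 482.4 Pa
Step 4: Convert Pa to kPa (divide by 1000).
dP = 0.48 kPa


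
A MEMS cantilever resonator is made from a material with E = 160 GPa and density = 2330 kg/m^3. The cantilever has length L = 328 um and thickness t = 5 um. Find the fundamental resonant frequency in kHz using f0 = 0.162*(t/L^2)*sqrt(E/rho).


Step 1: Convert units to SI.
t_SI = 5e-6 m, L_SI = 328e-6 m
Step 2: Calculate sqrt(E/rho).
sqrt(160e9 / 2330) = 8286.71 m/s
Step 3: Compute f0.
f0 = 0.162 * 5e-6 / (328e-6)^2 * 8286.71 = 62390.6 Hz = 62.39 kHz


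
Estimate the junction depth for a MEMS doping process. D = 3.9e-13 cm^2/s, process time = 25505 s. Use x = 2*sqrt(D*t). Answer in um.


Step 1: Compute D*t = 3.9e-13 * 25505 = 9.94695e-09 cm^2
Step 2: sqrt(D*t) = 9.97344e-05 cm
Step 3: x = 2 * 9.97344e-05 cm = 1.994688e-04 cm
Step 4: Convert to um (1 cm = 1e4 um): x = 1.995 um


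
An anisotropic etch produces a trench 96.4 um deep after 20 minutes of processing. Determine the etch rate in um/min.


Step 1: Etch rate = depth / time
Step 2: rate = 96.4 / 20
rate = 4.82 um/min


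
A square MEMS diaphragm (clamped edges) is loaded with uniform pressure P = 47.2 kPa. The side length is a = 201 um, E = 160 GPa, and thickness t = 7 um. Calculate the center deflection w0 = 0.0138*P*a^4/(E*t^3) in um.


Step 1: Convert pressure to compatible units (E is in GPa, so P in GPa).
P = 47.2 kPa = 47.2e-6 GPa
Step 2: Compute numerator: 0.0138 * P * a^4.
a^4 = 201^4 = 1632240801
numerator = 0.0138 * 47.2e-6 * 1632240801 = 1.0632e+03
Step 3: Compute denominator: E * t^3 = 160 * 7^3 = 54880
Step 4: w0 = numerator / denominator = 1.0632e+03 / 54880 = 0.0194 um


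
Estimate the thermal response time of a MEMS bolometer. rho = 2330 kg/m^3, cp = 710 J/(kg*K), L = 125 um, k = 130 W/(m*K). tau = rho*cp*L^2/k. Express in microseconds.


Step 1: Convert L to m: L = 125e-6 m
Step 2: L^2 = (125e-6)^2 = 1.5625e-08 m^2
Step 3: tau = 2330 * 710 * 1.5625e-08 / 130 = 1.9883413e-04 s
Step 4: Convert to microseconds (multiply by 1e6).
tau = 198.834 us


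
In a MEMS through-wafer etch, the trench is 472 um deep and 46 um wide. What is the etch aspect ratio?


Step 1: AR = depth / width
Step 2: AR = 472 / 46
AR = 10.3


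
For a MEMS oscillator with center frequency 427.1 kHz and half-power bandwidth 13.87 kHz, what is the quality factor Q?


Step 1: Q = f0 / bandwidth
Step 2: Q = 427.1 / 13.87
Q = 30.8


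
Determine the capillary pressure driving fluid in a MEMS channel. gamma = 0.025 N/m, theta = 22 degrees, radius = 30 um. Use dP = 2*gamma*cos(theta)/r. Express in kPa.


Step 1: cos(22 deg) = 0.9272
Step 2: Convert r to m: r = 30e-6 m
Step 3: dP = 2 * 0.025 * 0.9272 / 30e-6 = 1545.3 Pa
Step 4: Convert Pa to kPa (divide by 1000).
dP = 1.55 kPa


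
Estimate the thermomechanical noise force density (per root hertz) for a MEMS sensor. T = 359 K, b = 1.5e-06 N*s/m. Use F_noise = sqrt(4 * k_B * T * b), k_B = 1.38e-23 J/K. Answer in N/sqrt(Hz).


Step 1: Compute 4 * k_B * T * b
= 4 * 1.38e-23 * 359 * 1.5e-06
= 2.9725e-26 N^2/Hz
Step 2: F_noise = sqrt(2.9725e-26)
F_noise = 1.72e-13 N/sqrt(Hz)


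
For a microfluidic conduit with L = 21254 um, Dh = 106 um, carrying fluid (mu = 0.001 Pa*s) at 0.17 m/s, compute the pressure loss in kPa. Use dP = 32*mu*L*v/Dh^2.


Step 1: Convert to SI: L = 21254e-6 m, Dh = 106e-6 m
Step 2: dP = 32 * 0.001 * 21254e-6 * 0.17 / (106e-6)^2
Step 3: dP = 10290.30 Pa
Step 4: Convert to kPa: dP = 10.29 kPa


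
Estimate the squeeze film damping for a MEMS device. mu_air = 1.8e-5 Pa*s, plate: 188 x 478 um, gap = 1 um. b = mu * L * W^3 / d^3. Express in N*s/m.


Step 1: Convert to SI.
L = 188e-6 m, W = 478e-6 m, d = 1e-6 m
Step 2: W^3 = (478e-6)^3 = 1.09e-10 m^3
Step 3: d^3 = (1e-6)^3 = 1.00e-18 m^3
Step 4: b = 1.8e-5 * 188e-6 * 1.09e-10 / 1.00e-18
b = 3.70e-01 N*s/m


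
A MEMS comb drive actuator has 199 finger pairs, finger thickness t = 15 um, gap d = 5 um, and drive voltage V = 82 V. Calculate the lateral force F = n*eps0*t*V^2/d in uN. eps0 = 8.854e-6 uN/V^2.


Step 1: Parameters: n=199, eps0=8.854e-6 uN/V^2, t=15 um, V=82 V, d=5 um
Step 2: V^2 = 6724
Step 3: F = 199 * 8.854e-6 * 15 * 6724 / 5
F = 35.542 uN


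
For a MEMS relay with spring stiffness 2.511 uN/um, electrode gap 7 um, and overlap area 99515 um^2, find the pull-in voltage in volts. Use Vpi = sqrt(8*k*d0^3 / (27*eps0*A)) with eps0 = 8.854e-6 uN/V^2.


Step 1: Compute numerator: 8 * k * d0^3 = 8 * 2.511 * 7^3 = 6890.184
Step 2: Compute denominator: 27 * eps0 * A = 27 * 8.854e-6 * 99515 = 23.789857
Step 3: Vpi = sqrt(6890.184 / 23.789857)
Vpi = 17.02 V


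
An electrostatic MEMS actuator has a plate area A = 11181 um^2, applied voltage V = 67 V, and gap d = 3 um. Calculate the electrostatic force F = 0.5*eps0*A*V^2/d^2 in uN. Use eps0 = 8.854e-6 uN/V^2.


Step 1: Identify parameters.
eps0 = 8.854e-6 uN/V^2, A = 11181 um^2, V = 67 V, d = 3 um
Step 2: Compute V^2 = 67^2 = 4489
Step 3: Compute d^2 = 3^2 = 9
Step 4: F = 0.5 * 8.854e-6 * 11181 * 4489 / 9
F = 24.689 uN


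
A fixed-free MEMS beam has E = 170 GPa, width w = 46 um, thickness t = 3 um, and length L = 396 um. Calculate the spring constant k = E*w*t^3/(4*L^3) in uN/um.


Step 1: Convert E to consistent units (1 GPa = 1000 uN/um^2).
E = 170 GPa = 170000 uN/um^2
Step 2: Compute t^3 = 3^3 = 27
Step 3: Compute L^3 = 396^3 = 62099136
Step 4: k = 170000 * 46 * 27 / (4 * 62099136)
k = 0.85 uN/um


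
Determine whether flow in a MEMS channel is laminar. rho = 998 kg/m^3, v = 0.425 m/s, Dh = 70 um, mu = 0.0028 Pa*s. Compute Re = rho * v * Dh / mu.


Step 1: Convert Dh to meters: Dh = 70e-6 m
Step 2: Re = rho * v * Dh / mu
Re = 998 * 0.425 * 70e-6 / 0.0028
Re = 10.604
Since Re = 10.604 is below ~2300, the flow is laminar.


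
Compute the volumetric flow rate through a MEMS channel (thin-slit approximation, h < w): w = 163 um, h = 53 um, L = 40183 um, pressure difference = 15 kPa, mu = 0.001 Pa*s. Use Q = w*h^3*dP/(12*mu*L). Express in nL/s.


Step 1: Convert all dimensions to SI (meters).
w = 163e-6 m, h = 53e-6 m, L = 40183e-6 m, dP = 15e3 Pa
Step 2: Q = w * h^3 * dP / (12 * mu * L)
Q = 163e-6 * (53e-6)^3 * 15e3 / (12 * 0.001 * 40183e-6) = 7.548886e-10 m^3/s
Step 3: Convert Q from m^3/s to nL/s (1 m^3 = 1e12 nL, so multiply by 1e12).
Q = 754.889 nL/s


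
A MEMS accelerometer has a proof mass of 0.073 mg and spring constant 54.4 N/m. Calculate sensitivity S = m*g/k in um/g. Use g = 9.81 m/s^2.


Step 1: Convert mass: m = 0.073 mg = 7.30e-08 kg
Step 2: S = m * g / k = 7.30e-08 * 9.81 / 54.4
Step 3: S = 1.32e-08 m/g
Step 4: Convert to um/g: S = 0.013 um/g


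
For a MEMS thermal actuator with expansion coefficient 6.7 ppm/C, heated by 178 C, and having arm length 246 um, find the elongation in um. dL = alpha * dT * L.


Step 1: Convert CTE: alpha = 6.7 ppm/C = 6.7e-6 /C
Step 2: dL = 6.7e-6 * 178 * 246
dL = 0.2934 um


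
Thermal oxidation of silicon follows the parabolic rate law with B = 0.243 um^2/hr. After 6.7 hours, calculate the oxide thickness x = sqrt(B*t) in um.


Step 1: Compute B*t = 0.243 * 6.7 = 1.6281
Step 2: x = sqrt(1.6281)
x = 1.276 um


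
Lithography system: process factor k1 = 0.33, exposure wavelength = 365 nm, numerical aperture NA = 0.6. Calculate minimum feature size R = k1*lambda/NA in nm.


Step 1: Identify values: k1 = 0.33, lambda = 365 nm, NA = 0.6
Step 2: R = k1 * lambda / NA
R = 0.33 * 365 / 0.6
R = 200.8 nm


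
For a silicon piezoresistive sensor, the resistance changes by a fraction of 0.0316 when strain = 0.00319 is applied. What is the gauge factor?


Step 1: Identify values.
dR/R = 0.0316, strain = 0.00319
Step 2: GF = (dR/R) / strain = 0.0316 / 0.00319
GF = 9.9


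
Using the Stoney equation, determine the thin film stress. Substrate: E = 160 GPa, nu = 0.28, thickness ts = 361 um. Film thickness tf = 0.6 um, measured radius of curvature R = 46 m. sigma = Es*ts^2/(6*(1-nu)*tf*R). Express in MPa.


Step 1: Compute numerator: Es * ts^2 = 160 * 361^2 = 20851360 (GPa*um^2)
Step 2: Compute denominator (R in um): 6*(1-nu)*tf*R = 6*0.72*0.6*46e6 = 119232000.0 (um^2)
Step 3: sigma (GPa) = 20851360 / 119232000.0 = 1.74881e-01 GPa
Step 4: Convert to MPa (x1000): sigma = 174.9 MPa


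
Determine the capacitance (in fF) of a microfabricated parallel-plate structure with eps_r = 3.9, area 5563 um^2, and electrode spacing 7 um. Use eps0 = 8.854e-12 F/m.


Step 1: Convert area to m^2: A = 5563e-12 m^2
Step 2: Convert gap to m: d = 7e-6 m
Step 3: C = eps0 * eps_r * A / d
C = 8.854e-12 * 3.9 * 5563e-12 / 7e-6
Step 4: Convert to fF (multiply by 1e15).
C = 27.44 fF


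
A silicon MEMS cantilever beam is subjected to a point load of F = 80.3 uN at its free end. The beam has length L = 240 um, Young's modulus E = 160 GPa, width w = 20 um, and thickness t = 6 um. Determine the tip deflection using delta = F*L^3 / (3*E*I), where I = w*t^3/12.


Step 1: Calculate the second moment of area.
I = w * t^3 / 12 = 20 * 6^3 / 12 = 360.0 um^4
Step 2: Convert E to consistent units (1 GPa = 1000 uN/um^2).
E = 160 GPa = 160000 uN/um^2
Step 3: Calculate tip deflection.
delta = F * L^3 / (3 * E * I)
delta = 80.3 * 240^3 / (3 * 160000 * 360.0)
delta = 6.424 um


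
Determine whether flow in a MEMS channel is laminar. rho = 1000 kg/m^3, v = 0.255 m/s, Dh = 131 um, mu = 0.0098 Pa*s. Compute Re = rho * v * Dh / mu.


Step 1: Convert Dh to meters: Dh = 131e-6 m
Step 2: Re = rho * v * Dh / mu
Re = 1000 * 0.255 * 131e-6 / 0.0098
Re = 3.409
Since Re = 3.409 is below ~2300, the flow is laminar.


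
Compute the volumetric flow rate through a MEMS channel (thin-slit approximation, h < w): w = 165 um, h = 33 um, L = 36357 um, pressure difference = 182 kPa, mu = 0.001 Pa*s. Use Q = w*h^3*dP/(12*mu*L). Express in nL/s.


Step 1: Convert all dimensions to SI (meters).
w = 165e-6 m, h = 33e-6 m, L = 36357e-6 m, dP = 182e3 Pa
Step 2: Q = w * h^3 * dP / (12 * mu * L)
Q = 165e-6 * (33e-6)^3 * 182e3 / (12 * 0.001 * 36357e-6) = 2.47359085e-09 m^3/s
Step 3: Convert Q from m^3/s to nL/s (1 m^3 = 1e12 nL, so multiply by 1e12).
Q = 2473.591 nL/s


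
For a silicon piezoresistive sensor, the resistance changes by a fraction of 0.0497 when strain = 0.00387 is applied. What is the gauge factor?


Step 1: Identify values.
dR/R = 0.0497, strain = 0.00387
Step 2: GF = (dR/R) / strain = 0.0497 / 0.00387
GF = 12.8


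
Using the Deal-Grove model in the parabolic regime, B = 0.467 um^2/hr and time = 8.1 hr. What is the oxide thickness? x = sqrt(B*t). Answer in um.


Step 1: Compute B*t = 0.467 * 8.1 = 3.7827
Step 2: x = sqrt(3.7827)
x = 1.945 um


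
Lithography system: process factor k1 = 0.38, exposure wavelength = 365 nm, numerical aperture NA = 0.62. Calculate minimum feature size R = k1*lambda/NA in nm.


Step 1: Identify values: k1 = 0.38, lambda = 365 nm, NA = 0.62
Step 2: R = k1 * lambda / NA
R = 0.38 * 365 / 0.62
R = 223.7 nm


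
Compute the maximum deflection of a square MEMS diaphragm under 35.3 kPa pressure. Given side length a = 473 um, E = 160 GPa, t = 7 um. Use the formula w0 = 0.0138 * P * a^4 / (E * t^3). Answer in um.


Step 1: Convert pressure to compatible units (E is in GPa, so P in GPa).
P = 35.3 kPa = 35.3e-6 GPa
Step 2: Compute numerator: 0.0138 * P * a^4.
a^4 = 473^4 = 50054665441
numerator = 0.0138 * 35.3e-6 * 50054665441 = 2.43836e+04
Step 3: Compute denominator: E * t^3 = 160 * 7^3 = 54880
Step 4: w0 = numerator / denominator = 2.43836e+04 / 54880 = 0.4443 um


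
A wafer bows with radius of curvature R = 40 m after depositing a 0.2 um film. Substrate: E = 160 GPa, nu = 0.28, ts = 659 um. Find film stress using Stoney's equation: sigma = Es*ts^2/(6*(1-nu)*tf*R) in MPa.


Step 1: Compute numerator: Es * ts^2 = 160 * 659^2 = 69484960 (GPa*um^2)
Step 2: Compute denominator (R in um): 6*(1-nu)*tf*R = 6*0.72*0.2*40e6 = 34560000.0 (um^2)
Step 3: sigma (GPa) = 69484960 / 34560000.0 = 2.01056e+00 GPa
Step 4: Convert to MPa (x1000): sigma = 2010.6 MPa


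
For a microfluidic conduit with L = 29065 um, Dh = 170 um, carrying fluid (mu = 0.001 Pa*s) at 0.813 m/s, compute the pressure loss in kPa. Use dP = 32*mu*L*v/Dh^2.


Step 1: Convert to SI: L = 29065e-6 m, Dh = 170e-6 m
Step 2: dP = 32 * 0.001 * 29065e-6 * 0.813 / (170e-6)^2
Step 3: dP = 26164.53 Pa
Step 4: Convert to kPa: dP = 26.16 kPa


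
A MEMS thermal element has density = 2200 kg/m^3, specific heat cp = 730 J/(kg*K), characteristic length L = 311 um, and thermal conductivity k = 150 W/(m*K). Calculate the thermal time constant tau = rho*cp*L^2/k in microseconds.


Step 1: Convert L to m: L = 311e-6 m
Step 2: L^2 = (311e-6)^2 = 9.6721e-08 m^2
Step 3: tau = 2200 * 730 * 9.6721e-08 / 150 = 1.0355595e-03 s
Step 4: Convert to microseconds (multiply by 1e6).
tau = 1035.56 us


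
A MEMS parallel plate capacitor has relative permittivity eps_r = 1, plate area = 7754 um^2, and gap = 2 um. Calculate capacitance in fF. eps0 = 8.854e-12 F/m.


Step 1: Convert area to m^2: A = 7754e-12 m^2
Step 2: Convert gap to m: d = 2e-6 m
Step 3: C = eps0 * eps_r * A / d
C = 8.854e-12 * 1 * 7754e-12 / 2e-6
Step 4: Convert to fF (multiply by 1e15).
C = 34.33 fF


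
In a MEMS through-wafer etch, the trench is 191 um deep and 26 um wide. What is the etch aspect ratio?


Step 1: AR = depth / width
Step 2: AR = 191 / 26
AR = 7.3


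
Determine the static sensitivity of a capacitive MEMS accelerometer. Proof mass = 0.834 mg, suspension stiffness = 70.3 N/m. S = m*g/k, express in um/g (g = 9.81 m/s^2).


Step 1: Convert mass: m = 0.834 mg = 8.34e-07 kg
Step 2: S = m * g / k = 8.34e-07 * 9.81 / 70.3
Step 3: S = 1.16e-07 m/g
Step 4: Convert to um/g: S = 0.116 um/g


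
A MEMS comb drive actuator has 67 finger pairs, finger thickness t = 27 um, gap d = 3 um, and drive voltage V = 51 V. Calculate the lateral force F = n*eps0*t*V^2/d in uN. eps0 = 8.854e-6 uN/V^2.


Step 1: Parameters: n=67, eps0=8.854e-6 uN/V^2, t=27 um, V=51 V, d=3 um
Step 2: V^2 = 2601
Step 3: F = 67 * 8.854e-6 * 27 * 2601 / 3
F = 13.887 uN


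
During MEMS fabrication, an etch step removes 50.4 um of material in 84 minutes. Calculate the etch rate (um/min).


Step 1: Etch rate = depth / time
Step 2: rate = 50.4 / 84
rate = 0.6 um/min


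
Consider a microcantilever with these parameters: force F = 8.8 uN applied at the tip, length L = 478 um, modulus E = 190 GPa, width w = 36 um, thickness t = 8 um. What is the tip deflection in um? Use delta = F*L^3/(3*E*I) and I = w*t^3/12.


Step 1: Calculate the second moment of area.
I = w * t^3 / 12 = 36 * 8^3 / 12 = 1536.0 um^4
Step 2: Convert E to consistent units (1 GPa = 1000 uN/um^2).
E = 190 GPa = 190000 uN/um^2
Step 3: Calculate tip deflection.
delta = F * L^3 / (3 * E * I)
delta = 8.8 * 478^3 / (3 * 190000 * 1536.0)
delta = 1.0977 um


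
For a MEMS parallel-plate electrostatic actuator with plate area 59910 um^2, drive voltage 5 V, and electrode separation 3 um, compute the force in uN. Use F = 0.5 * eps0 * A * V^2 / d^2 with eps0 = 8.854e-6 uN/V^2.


Step 1: Identify parameters.
eps0 = 8.854e-6 uN/V^2, A = 59910 um^2, V = 5 V, d = 3 um
Step 2: Compute V^2 = 5^2 = 25
Step 3: Compute d^2 = 3^2 = 9
Step 4: F = 0.5 * 8.854e-6 * 59910 * 25 / 9
F = 0.737 uN


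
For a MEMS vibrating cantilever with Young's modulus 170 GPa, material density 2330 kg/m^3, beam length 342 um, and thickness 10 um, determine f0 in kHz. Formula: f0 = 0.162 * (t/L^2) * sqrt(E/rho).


Step 1: Convert units to SI.
t_SI = 10e-6 m, L_SI = 342e-6 m
Step 2: Calculate sqrt(E/rho).
sqrt(170e9 / 2330) = 8541.74 m/s
Step 3: Compute f0.
f0 = 0.162 * 10e-6 / (342e-6)^2 * 8541.74 = 118306.6 Hz = 118.31 kHz


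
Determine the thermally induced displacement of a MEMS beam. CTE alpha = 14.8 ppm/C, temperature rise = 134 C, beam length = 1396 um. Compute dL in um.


Step 1: Convert CTE: alpha = 14.8 ppm/C = 14.8e-6 /C
Step 2: dL = 14.8e-6 * 134 * 1396
dL = 2.7685 um


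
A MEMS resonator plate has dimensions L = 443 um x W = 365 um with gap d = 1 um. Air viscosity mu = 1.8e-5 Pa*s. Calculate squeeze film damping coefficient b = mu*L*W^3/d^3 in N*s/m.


Step 1: Convert to SI.
L = 443e-6 m, W = 365e-6 m, d = 1e-6 m
Step 2: W^3 = (365e-6)^3 = 4.86e-11 m^3
Step 3: d^3 = (1e-6)^3 = 1.00e-18 m^3
Step 4: b = 1.8e-5 * 443e-6 * 4.86e-11 / 1.00e-18
b = 3.88e-01 N*s/m


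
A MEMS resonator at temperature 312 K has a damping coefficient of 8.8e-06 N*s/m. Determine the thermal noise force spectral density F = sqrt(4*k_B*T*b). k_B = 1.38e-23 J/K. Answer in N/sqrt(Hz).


Step 1: Compute 4 * k_B * T * b
= 4 * 1.38e-23 * 312 * 8.8e-06
= 1.5156e-25 N^2/Hz
Step 2: F_noise = sqrt(1.5156e-25)
F_noise = 3.89e-13 N/sqrt(Hz)


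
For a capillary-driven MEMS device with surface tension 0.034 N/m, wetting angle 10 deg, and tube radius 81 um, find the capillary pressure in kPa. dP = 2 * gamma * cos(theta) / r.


Step 1: cos(10 deg) = 0.9848
Step 2: Convert r to m: r = 81e-6 m
Step 3: dP = 2 * 0.034 * 0.9848 / 81e-6 = 826.7 Pa
Step 4: Convert Pa to kPa (divide by 1000).
dP = 0.83 kPa


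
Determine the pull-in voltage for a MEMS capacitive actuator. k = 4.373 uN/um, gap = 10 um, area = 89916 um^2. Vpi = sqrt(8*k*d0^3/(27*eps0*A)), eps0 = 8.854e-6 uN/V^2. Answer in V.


Step 1: Compute numerator: 8 * k * d0^3 = 8 * 4.373 * 10^3 = 34984.0
Step 2: Compute denominator: 27 * eps0 * A = 27 * 8.854e-6 * 89916 = 21.495139
Step 3: Vpi = sqrt(34984.0 / 21.495139)
Vpi = 40.34 V


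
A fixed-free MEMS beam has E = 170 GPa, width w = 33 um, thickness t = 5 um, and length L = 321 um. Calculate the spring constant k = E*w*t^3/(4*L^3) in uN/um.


Step 1: Convert E to consistent units (1 GPa = 1000 uN/um^2).
E = 170 GPa = 170000 uN/um^2
Step 2: Compute t^3 = 5^3 = 125
Step 3: Compute L^3 = 321^3 = 33076161
Step 4: k = 170000 * 33 * 125 / (4 * 33076161)
k = 5.3003 uN/um


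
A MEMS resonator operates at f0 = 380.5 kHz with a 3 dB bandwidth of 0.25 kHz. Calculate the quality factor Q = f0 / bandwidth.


Step 1: Q = f0 / bandwidth
Step 2: Q = 380.5 / 0.25
Q = 1522.0


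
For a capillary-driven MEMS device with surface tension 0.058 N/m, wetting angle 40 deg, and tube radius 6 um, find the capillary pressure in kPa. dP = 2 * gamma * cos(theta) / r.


Step 1: cos(40 deg) = 0.766
Step 2: Convert r to m: r = 6e-6 m
Step 3: dP = 2 * 0.058 * 0.766 / 6e-6 = 14809.3 Pa
Step 4: Convert Pa to kPa (divide by 1000).
dP = 14.81 kPa


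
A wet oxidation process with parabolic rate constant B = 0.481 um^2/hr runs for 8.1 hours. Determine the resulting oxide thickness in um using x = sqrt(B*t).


Step 1: Compute B*t = 0.481 * 8.1 = 3.8961
Step 2: x = sqrt(3.8961)
x = 1.974 um


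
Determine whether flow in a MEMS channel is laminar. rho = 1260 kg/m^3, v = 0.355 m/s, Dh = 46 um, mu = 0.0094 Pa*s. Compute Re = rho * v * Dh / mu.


Step 1: Convert Dh to meters: Dh = 46e-6 m
Step 2: Re = rho * v * Dh / mu
Re = 1260 * 0.355 * 46e-6 / 0.0094
Re = 2.189
Since Re = 2.189 is below ~2300, the flow is laminar.


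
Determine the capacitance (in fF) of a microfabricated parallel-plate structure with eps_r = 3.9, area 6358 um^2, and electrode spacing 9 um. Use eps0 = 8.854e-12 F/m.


Step 1: Convert area to m^2: A = 6358e-12 m^2
Step 2: Convert gap to m: d = 9e-6 m
Step 3: C = eps0 * eps_r * A / d
C = 8.854e-12 * 3.9 * 6358e-12 / 9e-6
Step 4: Convert to fF (multiply by 1e15).
C = 24.39 fF


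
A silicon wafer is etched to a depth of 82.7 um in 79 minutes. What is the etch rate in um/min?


Step 1: Etch rate = depth / time
Step 2: rate = 82.7 / 79
rate = 1.047 um/min


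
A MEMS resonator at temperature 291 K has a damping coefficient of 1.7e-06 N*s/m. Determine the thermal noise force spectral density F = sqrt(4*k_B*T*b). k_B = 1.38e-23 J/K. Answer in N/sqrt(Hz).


Step 1: Compute 4 * k_B * T * b
= 4 * 1.38e-23 * 291 * 1.7e-06
= 2.7307e-26 N^2/Hz
Step 2: F_noise = sqrt(2.7307e-26)
F_noise = 1.65e-13 N/sqrt(Hz)


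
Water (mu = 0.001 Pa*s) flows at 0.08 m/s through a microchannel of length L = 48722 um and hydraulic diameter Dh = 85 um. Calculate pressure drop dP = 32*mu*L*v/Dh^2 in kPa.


Step 1: Convert to SI: L = 48722e-6 m, Dh = 85e-6 m
Step 2: dP = 32 * 0.001 * 48722e-6 * 0.08 / (85e-6)^2
Step 3: dP = 17263.44 Pa
Step 4: Convert to kPa: dP = 17.26 kPa


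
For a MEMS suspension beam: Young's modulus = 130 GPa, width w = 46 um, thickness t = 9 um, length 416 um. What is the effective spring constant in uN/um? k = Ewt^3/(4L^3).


Step 1: Convert E to consistent units (1 GPa = 1000 uN/um^2).
E = 130 GPa = 130000 uN/um^2
Step 2: Compute t^3 = 9^3 = 729
Step 3: Compute L^3 = 416^3 = 71991296
Step 4: k = 130000 * 46 * 729 / (4 * 71991296)
k = 15.1387 uN/um


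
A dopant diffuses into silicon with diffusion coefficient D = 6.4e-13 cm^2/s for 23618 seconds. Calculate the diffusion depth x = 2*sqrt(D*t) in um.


Step 1: Compute D*t = 6.4e-13 * 23618 = 1.511552e-08 cm^2
Step 2: sqrt(D*t) = 1.22945e-04 cm
Step 3: x = 2 * 1.22945e-04 cm = 2.4589e-04 cm
Step 4: Convert to um (1 cm = 1e4 um): x = 2.459 um


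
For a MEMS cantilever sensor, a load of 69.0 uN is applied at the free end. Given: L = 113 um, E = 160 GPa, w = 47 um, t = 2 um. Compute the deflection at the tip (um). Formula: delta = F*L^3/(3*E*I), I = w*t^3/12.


Step 1: Calculate the second moment of area.
I = w * t^3 / 12 = 47 * 2^3 / 12 = 31.3333 um^4
Step 2: Convert E to consistent units (1 GPa = 1000 uN/um^2).
E = 160 GPa = 160000 uN/um^2
Step 3: Calculate tip deflection.
delta = F * L^3 / (3 * E * I)
delta = 69.0 * 113^3 / (3 * 160000 * 31.3333)
delta = 6.6197 um


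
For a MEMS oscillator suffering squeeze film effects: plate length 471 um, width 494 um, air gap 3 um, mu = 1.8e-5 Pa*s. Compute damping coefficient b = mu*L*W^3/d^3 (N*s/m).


Step 1: Convert to SI.
L = 471e-6 m, W = 494e-6 m, d = 3e-6 m
Step 2: W^3 = (494e-6)^3 = 1.21e-10 m^3
Step 3: d^3 = (3e-6)^3 = 2.70e-17 m^3
Step 4: b = 1.8e-5 * 471e-6 * 1.21e-10 / 2.70e-17
b = 3.79e-02 N*s/m


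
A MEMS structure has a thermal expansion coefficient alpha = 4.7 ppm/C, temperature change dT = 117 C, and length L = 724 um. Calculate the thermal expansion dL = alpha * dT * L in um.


Step 1: Convert CTE: alpha = 4.7 ppm/C = 4.7e-6 /C
Step 2: dL = 4.7e-6 * 117 * 724
dL = 0.3981 um


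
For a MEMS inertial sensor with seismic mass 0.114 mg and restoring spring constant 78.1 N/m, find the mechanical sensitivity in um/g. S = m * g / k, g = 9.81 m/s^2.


Step 1: Convert mass: m = 0.114 mg = 1.14e-07 kg
Step 2: S = m * g / k = 1.14e-07 * 9.81 / 78.1
Step 3: S = 1.43e-08 m/g
Step 4: Convert to um/g: S = 0.014 um/g


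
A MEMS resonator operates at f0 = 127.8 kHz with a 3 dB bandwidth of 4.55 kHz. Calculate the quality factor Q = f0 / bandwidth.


Step 1: Q = f0 / bandwidth
Step 2: Q = 127.8 / 4.55
Q = 28.1


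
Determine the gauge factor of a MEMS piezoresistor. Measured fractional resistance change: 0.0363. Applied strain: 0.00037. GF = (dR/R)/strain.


Step 1: Identify values.
dR/R = 0.0363, strain = 0.00037
Step 2: GF = (dR/R) / strain = 0.0363 / 0.00037
GF = 98.1


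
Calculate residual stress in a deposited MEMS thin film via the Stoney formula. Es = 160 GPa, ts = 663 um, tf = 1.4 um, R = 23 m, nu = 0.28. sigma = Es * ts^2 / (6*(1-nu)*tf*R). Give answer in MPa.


Step 1: Compute numerator: Es * ts^2 = 160 * 663^2 = 70331040 (GPa*um^2)
Step 2: Compute denominator (R in um): 6*(1-nu)*tf*R = 6*0.72*1.4*23e6 = 139104000.0 (um^2)
Step 3: sigma (GPa) = 70331040 / 139104000.0 = 5.056e-01 GPa
Step 4: Convert to MPa (x1000): sigma = 505.6 MPa


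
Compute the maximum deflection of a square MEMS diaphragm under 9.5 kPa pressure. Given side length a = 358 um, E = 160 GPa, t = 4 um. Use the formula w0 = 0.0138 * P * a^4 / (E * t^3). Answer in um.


Step 1: Convert pressure to compatible units (E is in GPa, so P in GPa).
P = 9.5 kPa = 9.5e-6 GPa
Step 2: Compute numerator: 0.0138 * P * a^4.
a^4 = 358^4 = 16426010896
numerator = 0.0138 * 9.5e-6 * 16426010896 = 2.15345e+03
Step 3: Compute denominator: E * t^3 = 160 * 4^3 = 10240
Step 4: w0 = numerator / denominator = 2.15345e+03 / 10240 = 0.2103 um


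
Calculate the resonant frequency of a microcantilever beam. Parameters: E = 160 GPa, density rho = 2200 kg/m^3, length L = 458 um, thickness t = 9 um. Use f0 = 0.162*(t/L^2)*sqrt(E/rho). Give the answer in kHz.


Step 1: Convert units to SI.
t_SI = 9e-6 m, L_SI = 458e-6 m
Step 2: Calculate sqrt(E/rho).
sqrt(160e9 / 2200) = 8528.03 m/s
Step 3: Compute f0.
f0 = 0.162 * 9e-6 / (458e-6)^2 * 8528.03 = 59275.5 Hz = 59.28 kHz


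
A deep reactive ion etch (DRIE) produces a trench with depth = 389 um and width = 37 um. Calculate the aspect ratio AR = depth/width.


Step 1: AR = depth / width
Step 2: AR = 389 / 37
AR = 10.5


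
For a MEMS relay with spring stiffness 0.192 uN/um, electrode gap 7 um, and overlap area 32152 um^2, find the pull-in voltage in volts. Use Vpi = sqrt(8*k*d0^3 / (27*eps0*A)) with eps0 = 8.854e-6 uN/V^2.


Step 1: Compute numerator: 8 * k * d0^3 = 8 * 0.192 * 7^3 = 526.848
Step 2: Compute denominator: 27 * eps0 * A = 27 * 8.854e-6 * 32152 = 7.686193
Step 3: Vpi = sqrt(526.848 / 7.686193)
Vpi = 8.28 V


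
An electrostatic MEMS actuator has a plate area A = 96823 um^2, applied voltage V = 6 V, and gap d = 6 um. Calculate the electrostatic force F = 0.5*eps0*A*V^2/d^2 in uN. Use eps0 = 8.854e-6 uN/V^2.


Step 1: Identify parameters.
eps0 = 8.854e-6 uN/V^2, A = 96823 um^2, V = 6 V, d = 6 um
Step 2: Compute V^2 = 6^2 = 36
Step 3: Compute d^2 = 6^2 = 36
Step 4: F = 0.5 * 8.854e-6 * 96823 * 36 / 36
F = 0.429 uN


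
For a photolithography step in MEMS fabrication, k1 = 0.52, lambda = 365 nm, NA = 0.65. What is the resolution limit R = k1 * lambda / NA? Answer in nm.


Step 1: Identify values: k1 = 0.52, lambda = 365 nm, NA = 0.65
Step 2: R = k1 * lambda / NA
R = 0.52 * 365 / 0.65
R = 292.0 nm


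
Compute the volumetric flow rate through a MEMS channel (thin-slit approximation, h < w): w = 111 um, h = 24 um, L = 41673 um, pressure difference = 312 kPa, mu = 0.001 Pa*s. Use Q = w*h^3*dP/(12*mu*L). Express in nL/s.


Step 1: Convert all dimensions to SI (meters).
w = 111e-6 m, h = 24e-6 m, L = 41673e-6 m, dP = 312e3 Pa
Step 2: Q = w * h^3 * dP / (12 * mu * L)
Q = 111e-6 * (24e-6)^3 * 312e3 / (12 * 0.001 * 41673e-6) = 9.5736e-10 m^3/s
Step 3: Convert Q from m^3/s to nL/s (1 m^3 = 1e12 nL, so multiply by 1e12).
Q = 957.36 nL/s


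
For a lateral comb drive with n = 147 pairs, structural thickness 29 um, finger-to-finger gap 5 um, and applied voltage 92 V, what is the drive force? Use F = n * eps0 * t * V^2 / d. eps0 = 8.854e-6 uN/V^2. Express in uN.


Step 1: Parameters: n=147, eps0=8.854e-6 uN/V^2, t=29 um, V=92 V, d=5 um
Step 2: V^2 = 8464
Step 3: F = 147 * 8.854e-6 * 29 * 8464 / 5
F = 63.894 uN


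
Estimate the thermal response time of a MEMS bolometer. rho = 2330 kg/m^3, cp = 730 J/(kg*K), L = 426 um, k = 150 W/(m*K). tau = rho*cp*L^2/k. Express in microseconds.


Step 1: Convert L to m: L = 426e-6 m
Step 2: L^2 = (426e-6)^2 = 1.81476e-07 m^2
Step 3: tau = 2330 * 730 * 1.81476e-07 / 150 = 2.05781686e-03 s
Step 4: Convert to microseconds (multiply by 1e6).
tau = 2057.817 us


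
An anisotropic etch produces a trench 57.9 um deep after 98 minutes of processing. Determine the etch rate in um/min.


Step 1: Etch rate = depth / time
Step 2: rate = 57.9 / 98
rate = 0.591 um/min


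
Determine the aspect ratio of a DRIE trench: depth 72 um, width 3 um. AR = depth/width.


Step 1: AR = depth / width
Step 2: AR = 72 / 3
AR = 24.0


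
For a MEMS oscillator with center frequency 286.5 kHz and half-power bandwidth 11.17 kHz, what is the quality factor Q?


Step 1: Q = f0 / bandwidth
Step 2: Q = 286.5 / 11.17
Q = 25.6


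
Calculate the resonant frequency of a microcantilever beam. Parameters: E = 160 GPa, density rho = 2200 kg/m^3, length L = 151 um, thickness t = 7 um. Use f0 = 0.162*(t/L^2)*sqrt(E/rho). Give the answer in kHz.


Step 1: Convert units to SI.
t_SI = 7e-6 m, L_SI = 151e-6 m
Step 2: Calculate sqrt(E/rho).
sqrt(160e9 / 2200) = 8528.03 m/s
Step 3: Compute f0.
f0 = 0.162 * 7e-6 / (151e-6)^2 * 8528.03 = 424138.7 Hz = 424.14 kHz


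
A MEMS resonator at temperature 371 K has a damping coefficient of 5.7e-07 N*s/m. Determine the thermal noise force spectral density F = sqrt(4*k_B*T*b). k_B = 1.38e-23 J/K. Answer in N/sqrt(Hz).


Step 1: Compute 4 * k_B * T * b
= 4 * 1.38e-23 * 371 * 5.7e-07
= 1.1673e-26 N^2/Hz
Step 2: F_noise = sqrt(1.1673e-26)
F_noise = 1.08e-13 N/sqrt(Hz)


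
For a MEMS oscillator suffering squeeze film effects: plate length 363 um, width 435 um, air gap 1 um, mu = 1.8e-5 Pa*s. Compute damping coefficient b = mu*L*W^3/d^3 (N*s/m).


Step 1: Convert to SI.
L = 363e-6 m, W = 435e-6 m, d = 1e-6 m
Step 2: W^3 = (435e-6)^3 = 8.23e-11 m^3
Step 3: d^3 = (1e-6)^3 = 1.00e-18 m^3
Step 4: b = 1.8e-5 * 363e-6 * 8.23e-11 / 1.00e-18
b = 5.38e-01 N*s/m


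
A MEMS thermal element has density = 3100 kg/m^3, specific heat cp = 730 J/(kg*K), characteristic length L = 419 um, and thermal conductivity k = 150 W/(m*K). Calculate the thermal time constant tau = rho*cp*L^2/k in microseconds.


Step 1: Convert L to m: L = 419e-6 m
Step 2: L^2 = (419e-6)^2 = 1.75561e-07 m^2
Step 3: tau = 3100 * 730 * 1.75561e-07 / 150 = 2.6486303e-03 s
Step 4: Convert to microseconds (multiply by 1e6).
tau = 2648.63 us


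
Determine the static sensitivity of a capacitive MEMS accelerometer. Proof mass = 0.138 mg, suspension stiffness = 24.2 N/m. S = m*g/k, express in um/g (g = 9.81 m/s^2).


Step 1: Convert mass: m = 0.138 mg = 1.38e-07 kg
Step 2: S = m * g / k = 1.38e-07 * 9.81 / 24.2
Step 3: S = 5.59e-08 m/g
Step 4: Convert to um/g: S = 0.056 um/g


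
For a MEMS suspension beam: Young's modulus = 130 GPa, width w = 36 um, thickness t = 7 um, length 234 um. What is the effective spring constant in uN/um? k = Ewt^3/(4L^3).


Step 1: Convert E to consistent units (1 GPa = 1000 uN/um^2).
E = 130 GPa = 130000 uN/um^2
Step 2: Compute t^3 = 7^3 = 343
Step 3: Compute L^3 = 234^3 = 12812904
Step 4: k = 130000 * 36 * 343 / (4 * 12812904)
k = 31.3208 uN/um


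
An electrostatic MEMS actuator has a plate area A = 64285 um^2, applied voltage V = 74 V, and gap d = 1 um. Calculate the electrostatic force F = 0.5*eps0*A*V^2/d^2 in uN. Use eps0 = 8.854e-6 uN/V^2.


Step 1: Identify parameters.
eps0 = 8.854e-6 uN/V^2, A = 64285 um^2, V = 74 V, d = 1 um
Step 2: Compute V^2 = 74^2 = 5476
Step 3: Compute d^2 = 1^2 = 1
Step 4: F = 0.5 * 8.854e-6 * 64285 * 5476 / 1
F = 1558.413 uN


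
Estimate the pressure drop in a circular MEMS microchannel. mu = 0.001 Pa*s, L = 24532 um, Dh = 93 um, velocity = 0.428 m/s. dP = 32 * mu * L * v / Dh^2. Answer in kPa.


Step 1: Convert to SI: L = 24532e-6 m, Dh = 93e-6 m
Step 2: dP = 32 * 0.001 * 24532e-6 * 0.428 / (93e-6)^2
Step 3: dP = 38847.30 Pa
Step 4: Convert to kPa: dP = 38.85 kPa


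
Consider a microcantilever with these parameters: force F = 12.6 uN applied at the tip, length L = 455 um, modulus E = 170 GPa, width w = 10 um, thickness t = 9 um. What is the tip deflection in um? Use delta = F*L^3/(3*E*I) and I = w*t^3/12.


Step 1: Calculate the second moment of area.
I = w * t^3 / 12 = 10 * 9^3 / 12 = 607.5 um^4
Step 2: Convert E to consistent units (1 GPa = 1000 uN/um^2).
E = 170 GPa = 170000 uN/um^2
Step 3: Calculate tip deflection.
delta = F * L^3 / (3 * E * I)
delta = 12.6 * 455^3 / (3 * 170000 * 607.5)
delta = 3.8308 um


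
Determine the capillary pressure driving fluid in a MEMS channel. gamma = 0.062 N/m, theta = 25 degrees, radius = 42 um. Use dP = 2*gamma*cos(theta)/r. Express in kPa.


Step 1: cos(25 deg) = 0.9063
Step 2: Convert r to m: r = 42e-6 m
Step 3: dP = 2 * 0.062 * 0.9063 / 42e-6 = 2675.7 Pa
Step 4: Convert Pa to kPa (divide by 1000).
dP = 2.68 kPa


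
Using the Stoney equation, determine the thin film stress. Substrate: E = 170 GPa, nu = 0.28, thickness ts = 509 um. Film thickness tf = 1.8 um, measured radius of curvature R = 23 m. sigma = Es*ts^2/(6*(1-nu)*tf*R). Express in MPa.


Step 1: Compute numerator: Es * ts^2 = 170 * 509^2 = 44043770 (GPa*um^2)
Step 2: Compute denominator (R in um): 6*(1-nu)*tf*R = 6*0.72*1.8*23e6 = 178848000.0 (um^2)
Step 3: sigma (GPa) = 44043770 / 178848000.0 = 2.46264e-01 GPa
Step 4: Convert to MPa (x1000): sigma = 246.3 MPa


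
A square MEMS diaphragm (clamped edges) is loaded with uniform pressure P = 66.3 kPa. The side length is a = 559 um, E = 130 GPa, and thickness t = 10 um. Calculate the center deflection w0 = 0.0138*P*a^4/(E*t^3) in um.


Step 1: Convert pressure to compatible units (E is in GPa, so P in GPa).
P = 66.3 kPa = 66.3e-6 GPa
Step 2: Compute numerator: 0.0138 * P * a^4.
a^4 = 559^4 = 97644375361
numerator = 0.0138 * 66.3e-6 * 97644375361 = 8.93387e+04
Step 3: Compute denominator: E * t^3 = 130 * 10^3 = 130000
Step 4: w0 = numerator / denominator = 8.93387e+04 / 130000 = 0.6872 um


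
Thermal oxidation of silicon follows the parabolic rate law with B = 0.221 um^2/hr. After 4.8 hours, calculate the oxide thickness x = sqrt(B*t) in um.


Step 1: Compute B*t = 0.221 * 4.8 = 1.0608
Step 2: x = sqrt(1.0608)
x = 1.03 um


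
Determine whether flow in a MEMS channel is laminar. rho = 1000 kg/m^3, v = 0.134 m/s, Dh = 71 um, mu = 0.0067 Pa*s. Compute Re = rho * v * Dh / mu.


Step 1: Convert Dh to meters: Dh = 71e-6 m
Step 2: Re = rho * v * Dh / mu
Re = 1000 * 0.134 * 71e-6 / 0.0067
Re = 1.42
Since Re = 1.42 is below ~2300, the flow is laminar.


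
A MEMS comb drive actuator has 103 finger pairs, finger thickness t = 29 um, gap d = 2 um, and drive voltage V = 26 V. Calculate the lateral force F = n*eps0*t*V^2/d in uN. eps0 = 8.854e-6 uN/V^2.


Step 1: Parameters: n=103, eps0=8.854e-6 uN/V^2, t=29 um, V=26 V, d=2 um
Step 2: V^2 = 676
Step 3: F = 103 * 8.854e-6 * 29 * 676 / 2
F = 8.939 uN


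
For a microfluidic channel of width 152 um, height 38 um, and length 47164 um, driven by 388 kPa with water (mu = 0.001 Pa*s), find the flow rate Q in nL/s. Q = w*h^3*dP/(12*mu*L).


Step 1: Convert all dimensions to SI (meters).
w = 152e-6 m, h = 38e-6 m, L = 47164e-6 m, dP = 388e3 Pa
Step 2: Q = w * h^3 * dP / (12 * mu * L)
Q = 152e-6 * (38e-6)^3 * 388e3 / (12 * 0.001 * 47164e-6) = 5.71786934e-09 m^3/s
Step 3: Convert Q from m^3/s to nL/s (1 m^3 = 1e12 nL, so multiply by 1e12).
Q = 5717.869 nL/s


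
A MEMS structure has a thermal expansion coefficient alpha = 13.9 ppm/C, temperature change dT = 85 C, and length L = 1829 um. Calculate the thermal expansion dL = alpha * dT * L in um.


Step 1: Convert CTE: alpha = 13.9 ppm/C = 13.9e-6 /C
Step 2: dL = 13.9e-6 * 85 * 1829
dL = 2.161 um


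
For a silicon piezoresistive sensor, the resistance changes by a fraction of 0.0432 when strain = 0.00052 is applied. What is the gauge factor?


Step 1: Identify values.
dR/R = 0.0432, strain = 0.00052
Step 2: GF = (dR/R) / strain = 0.0432 / 0.00052
GF = 83.1


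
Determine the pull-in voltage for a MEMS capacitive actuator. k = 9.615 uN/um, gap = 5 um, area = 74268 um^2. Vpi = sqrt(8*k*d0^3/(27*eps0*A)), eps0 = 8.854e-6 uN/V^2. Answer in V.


Step 1: Compute numerator: 8 * k * d0^3 = 8 * 9.615 * 5^3 = 9615.0
Step 2: Compute denominator: 27 * eps0 * A = 27 * 8.854e-6 * 74268 = 17.75436
Step 3: Vpi = sqrt(9615.0 / 17.75436)
Vpi = 23.27 V


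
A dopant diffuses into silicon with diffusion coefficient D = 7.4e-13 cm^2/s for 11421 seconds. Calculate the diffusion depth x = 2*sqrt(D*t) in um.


Step 1: Compute D*t = 7.4e-13 * 11421 = 8.45154e-09 cm^2
Step 2: sqrt(D*t) = 9.19323e-05 cm
Step 3: x = 2 * 9.19323e-05 cm = 1.838646e-04 cm
Step 4: Convert to um (1 cm = 1e4 um): x = 1.839 um


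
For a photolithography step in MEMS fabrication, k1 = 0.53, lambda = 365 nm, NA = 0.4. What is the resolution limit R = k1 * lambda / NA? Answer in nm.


Step 1: Identify values: k1 = 0.53, lambda = 365 nm, NA = 0.4
Step 2: R = k1 * lambda / NA
R = 0.53 * 365 / 0.4
R = 483.6 nm


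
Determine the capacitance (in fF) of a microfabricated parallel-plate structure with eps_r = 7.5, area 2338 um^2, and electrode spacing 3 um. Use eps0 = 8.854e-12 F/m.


Step 1: Convert area to m^2: A = 2338e-12 m^2
Step 2: Convert gap to m: d = 3e-6 m
Step 3: C = eps0 * eps_r * A / d
C = 8.854e-12 * 7.5 * 2338e-12 / 3e-6
Step 4: Convert to fF (multiply by 1e15).
C = 51.75 fF
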